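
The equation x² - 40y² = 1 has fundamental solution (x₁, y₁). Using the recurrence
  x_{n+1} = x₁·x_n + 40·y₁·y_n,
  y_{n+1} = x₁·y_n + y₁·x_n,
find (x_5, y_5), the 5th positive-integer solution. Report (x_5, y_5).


Step 1: Find the fundamental solution (x₁, y₁) of x² - 40y² = 1.
  Expand √40 as a continued fraction. a₀ = ⌊√40⌋ = 6; iterate m_{k+1} = d_k·a_k − m_k, d_{k+1} = (40 − m_{k+1}²)/d_k, a_{k+1} = ⌊(a₀ + m_{k+1})/d_{k+1}⌋ (starting m₀ = 0, d₀ = 1), with convergents p_k = a_k·p_{k-1} + p_{k-2}, q_k = a_k·q_{k-1} + q_{k-2} (p₋₁ = 1, q₋₁ = 0):
  k = 0: a₀ = 6; p₀/q₀ = 6/1; p₀² − 40·q₀² = 36 − 40 = -4.
  k = 1: m = 6, d = 4, a = ⌊(6 + 6)/4⌋ = 3; p/q = (3·6 + 1)/(3·1 + 0) = 19/3; p² − 40·q² = 361 − 360 = 1.
  The first convergent with p² − 40·q² = 1 gives the fundamental solution (x₁, y₁) = (19, 3).
Step 2: Apply the recurrence (x_{n+1}, y_{n+1}) = (x₁x_n + 40y₁y_n, x₁y_n + y₁x_n) repeatedly.
  From (x_1, y_1) = (19, 3): x_2 = 19·19 + 40·3·3 = 721; y_2 = 19·3 + 3·19 = 114.
  From (x_2, y_2) = (721, 114): x_3 = 19·721 + 40·3·114 = 27379; y_3 = 19·114 + 3·721 = 4329.
  From (x_3, y_3) = (27379, 4329): x_4 = 19·27379 + 40·3·4329 = 1039681; y_4 = 19·4329 + 3·27379 = 164388.
  From (x_4, y_4) = (1039681, 164388): x_5 = 19·1039681 + 40·3·164388 = 39480499; y_5 = 19·164388 + 3·1039681 = 6242415.
Step 3: Verify x_5² - 40·y_5² = 1558709801289001 - 1558709801289000 = 1 (should be 1). ✓

(x_1, y_1) = (19, 3); (x_5, y_5) = (39480499, 6242415).


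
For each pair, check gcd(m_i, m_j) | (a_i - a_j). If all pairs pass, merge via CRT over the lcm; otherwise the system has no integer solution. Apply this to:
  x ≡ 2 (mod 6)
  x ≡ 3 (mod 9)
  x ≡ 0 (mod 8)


Moduli 6, 9, 8 are not pairwise coprime, so CRT works modulo lcm(m_i) when all pairwise compatibility conditions hold.
Pairwise compatibility: gcd(m_i, m_j) must divide a_i - a_j for every pair.
Merge one congruence at a time:
  Start: x ≡ 2 (mod 6).
  Combine with x ≡ 3 (mod 9): gcd(6, 9) = 3, and 3 - 2 = 1 is NOT divisible by 3.
    ⇒ system is inconsistent (no integer solution).

No solution (the system is inconsistent).


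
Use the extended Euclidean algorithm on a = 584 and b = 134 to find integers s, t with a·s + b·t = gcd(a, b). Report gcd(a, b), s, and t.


Euclidean algorithm on (584, 134) — divide until remainder is 0:
  584 = 4 · 134 + 48
  134 = 2 · 48 + 38
  48 = 1 · 38 + 10
  38 = 3 · 10 + 8
  10 = 1 · 8 + 2
  8 = 4 · 2 + 0
gcd(584, 134) = 2.
Track Bezout coefficients alongside the remainders: start with r₀ = 584 = a·1 + b·0 (s = 1, t = 0) and r₁ = 134 = a·0 + b·1 (s = 0, t = 1); each new remainder r_{k+1} = r_{k-1} − q_k·r_k inherits s_{k+1} = s_{k-1} − q_k·s_k, t_{k+1} = t_{k-1} − q_k·t_k, so r_k = a·s_k + b·t_k at every step:
  q = 4: r = 48, s = 1 − 4·0 = 1, t = 0 − 4·1 = -4  (check: 584·1 + 134·(-4) = 48)
  q = 2: r = 38, s = 0 − 2·1 = -2, t = 1 − 2·(-4) = 9  (check: 584·(-2) + 134·9 = 38)
  q = 1: r = 10, s = 1 − 1·(-2) = 3, t = -4 − 1·9 = -13  (check: 584·3 + 134·(-13) = 10)
  q = 3: r = 8, s = -2 − 3·3 = -11, t = 9 − 3·(-13) = 48  (check: 584·(-11) + 134·48 = 8)
  q = 1: r = 2, s = 3 − 1·(-11) = 14, t = -13 − 1·48 = -61  (check: 584·14 + 134·(-61) = 2)
The row with r = 2 (the gcd) gives the Bezout coefficients s = 14, t = -61.
Result: 584 · (14) + 134 · (-61) = 2.

gcd(584, 134) = 2; s = 14, t = -61 (check: 584·14 + 134·(-61) = 2).


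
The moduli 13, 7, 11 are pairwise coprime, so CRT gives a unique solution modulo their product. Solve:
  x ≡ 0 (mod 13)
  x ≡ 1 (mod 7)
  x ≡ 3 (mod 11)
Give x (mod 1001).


Moduli 13, 7, 11 are pairwise coprime; by CRT there is a unique solution modulo M = 13 · 7 · 11 = 1001.
Solve pairwise, accumulating the modulus:
  Start with x ≡ 0 (mod 13).
  Combine with x ≡ 1 (mod 7): since gcd(13, 7) = 1, we get a unique residue mod 91.
    Write x = 0 + 13·t and substitute into x ≡ 1 (mod 7): 13·t ≡ 1 − 0 = 1 (mod 7).
    Reduce coefficients mod 7: 6·t ≡ 1 (mod 7).
    The inverse of 6 mod 7 is 6 (since 6·6 = 36 = 5·7 + 1), so t ≡ 6·1 = 6 ≡ 6 (mod 7).
    Then x = 0 + 13·6 = 78, valid modulo lcm(13, 7) = 91: x ≡ 78 (mod 91).
  Combine with x ≡ 3 (mod 11): since gcd(91, 11) = 1, we get a unique residue mod 1001.
    Write x = 78 + 91·t and substitute into x ≡ 3 (mod 11): 91·t ≡ 3 − 78 = -75 (mod 11).
    Reduce coefficients mod 11: 3·t ≡ 2 (mod 11).
    The inverse of 3 mod 11 is 4 (since 3·4 = 12 = 1·11 + 1), so t ≡ 4·2 = 8 ≡ 8 (mod 11).
    Then x = 78 + 91·8 = 806, valid modulo lcm(91, 11) = 1001: x ≡ 806 (mod 1001).
Verify: 806 mod 13 = 0 ✓, 806 mod 7 = 1 ✓, 806 mod 11 = 3 ✓.

x ≡ 806 (mod 1001).


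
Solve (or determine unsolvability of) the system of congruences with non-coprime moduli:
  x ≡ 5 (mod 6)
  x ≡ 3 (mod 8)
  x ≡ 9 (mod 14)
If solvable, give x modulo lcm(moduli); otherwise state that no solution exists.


Moduli 6, 8, 14 are not pairwise coprime, so CRT works modulo lcm(m_i) when all pairwise compatibility conditions hold.
Pairwise compatibility: gcd(m_i, m_j) must divide a_i - a_j for every pair.
Merge one congruence at a time:
  Start: x ≡ 5 (mod 6).
  Combine with x ≡ 3 (mod 8): gcd(6, 8) = 2; 3 - 5 = -2, which IS divisible by 2, so compatible.
    Write x = 5 + 6·t and substitute into x ≡ 3 (mod 8): 6·t ≡ 3 − 5 = -2 (mod 8).
    Divide the congruence (and modulus) by g = 2: 3·t ≡ -1 (mod 4).
    Reduce coefficients mod 4: 3·t ≡ 3 (mod 4).
    The inverse of 3 mod 4 is 3 (since 3·3 = 9 = 2·4 + 1), so t ≡ 3·3 = 9 ≡ 1 (mod 4).
    Then x = 5 + 6·1 = 11, valid modulo lcm(6, 8) = 24: x ≡ 11 (mod 24).
  Combine with x ≡ 9 (mod 14): gcd(24, 14) = 2; 9 - 11 = -2, which IS divisible by 2, so compatible.
    Write x = 11 + 24·t and substitute into x ≡ 9 (mod 14): 24·t ≡ 9 − 11 = -2 (mod 14).
    Divide the congruence (and modulus) by g = 2: 12·t ≡ -1 (mod 7).
    Reduce coefficients mod 7: 5·t ≡ 6 (mod 7).
    The inverse of 5 mod 7 is 3 (since 5·3 = 15 = 2·7 + 1), so t ≡ 3·6 = 18 ≡ 4 (mod 7).
    Then x = 11 + 24·4 = 107, valid modulo lcm(24, 14) = 168: x ≡ 107 (mod 168).
Verify: 107 mod 6 = 5, 107 mod 8 = 3, 107 mod 14 = 9.

x ≡ 107 (mod 168).


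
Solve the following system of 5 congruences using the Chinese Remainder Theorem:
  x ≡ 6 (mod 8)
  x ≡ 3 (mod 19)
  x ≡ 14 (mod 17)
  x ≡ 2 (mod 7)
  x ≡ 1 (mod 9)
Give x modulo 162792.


Product of moduli M = 8 · 19 · 17 · 7 · 9 = 162792.
Merge one congruence at a time:
  Start: x ≡ 6 (mod 8).
  Combine with x ≡ 3 (mod 19); new modulus lcm = 152.
    Write x = 6 + 8·t and substitute into x ≡ 3 (mod 19): 8·t ≡ 3 − 6 = -3 (mod 19).
    Reduce coefficients mod 19: 8·t ≡ 16 (mod 19).
    The inverse of 8 mod 19 is 12 (since 8·12 = 96 = 5·19 + 1), so t ≡ 12·16 = 192 ≡ 2 (mod 19).
    Then x = 6 + 8·2 = 22, valid modulo lcm(8, 19) = 152: x ≡ 22 (mod 152).
  Combine with x ≡ 14 (mod 17); new modulus lcm = 2584.
    Write x = 22 + 152·t and substitute into x ≡ 14 (mod 17): 152·t ≡ 14 − 22 = -8 (mod 17).
    Reduce coefficients mod 17: 16·t ≡ 9 (mod 17).
    The inverse of 16 mod 17 is 16 (since 16·16 = 256 = 15·17 + 1), so t ≡ 16·9 = 144 ≡ 8 (mod 17).
    Then x = 22 + 152·8 = 1238, valid modulo lcm(152, 17) = 2584: x ≡ 1238 (mod 2584).
  Combine with x ≡ 2 (mod 7); new modulus lcm = 18088.
    Write x = 1238 + 2584·t and substitute into x ≡ 2 (mod 7): 2584·t ≡ 2 − 1238 = -1236 (mod 7).
    Reduce coefficients mod 7: 1·t ≡ 3 (mod 7).
    So t ≡ 3 (mod 7).
    Then x = 1238 + 2584·3 = 8990, valid modulo lcm(2584, 7) = 18088: x ≡ 8990 (mod 18088).
  Combine with x ≡ 1 (mod 9); new modulus lcm = 162792.
    Write x = 8990 + 18088·t and substitute into x ≡ 1 (mod 9): 18088·t ≡ 1 − 8990 = -8989 (mod 9).
    Reduce coefficients mod 9: 7·t ≡ 2 (mod 9).
    The inverse of 7 mod 9 is 4 (since 7·4 = 28 = 3·9 + 1), so t ≡ 4·2 = 8 ≡ 8 (mod 9).
    Then x = 8990 + 18088·8 = 153694, valid modulo lcm(18088, 9) = 162792: x ≡ 153694 (mod 162792).
Verify against each original: 153694 mod 8 = 6, 153694 mod 19 = 3, 153694 mod 17 = 14, 153694 mod 7 = 2, 153694 mod 9 = 1.

x ≡ 153694 (mod 162792).


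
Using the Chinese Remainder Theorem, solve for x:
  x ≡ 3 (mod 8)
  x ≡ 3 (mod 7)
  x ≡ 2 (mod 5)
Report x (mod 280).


Moduli 8, 7, 5 are pairwise coprime; by CRT there is a unique solution modulo M = 8 · 7 · 5 = 280.
Solve pairwise, accumulating the modulus:
  Start with x ≡ 3 (mod 8).
  Combine with x ≡ 3 (mod 7): since gcd(8, 7) = 1, we get a unique residue mod 56.
    Write x = 3 + 8·t and substitute into x ≡ 3 (mod 7): 8·t ≡ 3 − 3 = 0 (mod 7).
    Reduce coefficients mod 7: 1·t ≡ 0 (mod 7).
    So t ≡ 0 (mod 7).
    Then x = 3 + 8·0 = 3, valid modulo lcm(8, 7) = 56: x ≡ 3 (mod 56).
  Combine with x ≡ 2 (mod 5): since gcd(56, 5) = 1, we get a unique residue mod 280.
    Write x = 3 + 56·t and substitute into x ≡ 2 (mod 5): 56·t ≡ 2 − 3 = -1 (mod 5).
    Reduce coefficients mod 5: 1·t ≡ 4 (mod 5).
    So t ≡ 4 (mod 5).
    Then x = 3 + 56·4 = 227, valid modulo lcm(56, 5) = 280: x ≡ 227 (mod 280).
Verify: 227 mod 8 = 3 ✓, 227 mod 7 = 3 ✓, 227 mod 5 = 2 ✓.

x ≡ 227 (mod 280).


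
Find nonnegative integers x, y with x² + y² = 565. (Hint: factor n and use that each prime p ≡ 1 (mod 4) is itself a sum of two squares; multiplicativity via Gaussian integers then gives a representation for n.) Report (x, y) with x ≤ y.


Step 1: Factor n = 565 = 5 · 113.
Step 2: Check the mod-4 condition on each prime factor: 5 ≡ 1 (mod 4), exponent 1; 113 ≡ 1 (mod 4), exponent 1.
All primes ≡ 3 (mod 4) appear to even exponent (or don't appear), so by the two-squares theorem n IS expressible as a sum of two squares.
Step 3: Build a representation. Here n = 5 · 113 is a product of primes ≡ 1 (mod 4). Each prime p ≡ 1 (mod 4) is itself a sum of two squares; find a² by testing p − a² for a perfect square:
  5: 5 − 1² = 4 = 2² ⇒ 5 = 1² + 2².
  113: 113 − 1² = 112, 113 − 2² = 109, 113 − 3² = 104, 113 − 4² = 97, 113 − 5² = 88, 113 − 6² = 77, 113 − 7² = 64 = 8² ⇒ 113 = 7² + 8².
  Combine using the Brahmagupta–Fibonacci identity (a² + b²)(c² + d²) = (ac − bd)² + (ad + bc)² = (ac + bd)² + (ad − bc)²:
  5 · 113 = 565: from (1² + 2²)(7² + 8²), take (1·7 − 2·8, 1·8 + 2·7) = (7 − 16, 8 + 14) = (-9, 22); dropping signs (only squares matter) gives (9, 22); check 9² + 22² = 81 + 484 = 565 ✓.
Step 4: Order so x ≤ y and verify: 9² + 22² = 81 + 484 = 565 = n. ✓

n = 565 = 9² + 22² (one valid representation with x ≤ y).


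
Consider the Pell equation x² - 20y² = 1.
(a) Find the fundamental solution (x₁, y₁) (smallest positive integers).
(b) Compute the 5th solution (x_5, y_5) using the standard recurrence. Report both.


Step 1: Find the fundamental solution (x₁, y₁) of x² - 20y² = 1.
  Expand √20 as a continued fraction. a₀ = ⌊√20⌋ = 4; iterate m_{k+1} = d_k·a_k − m_k, d_{k+1} = (20 − m_{k+1}²)/d_k, a_{k+1} = ⌊(a₀ + m_{k+1})/d_{k+1}⌋ (starting m₀ = 0, d₀ = 1), with convergents p_k = a_k·p_{k-1} + p_{k-2}, q_k = a_k·q_{k-1} + q_{k-2} (p₋₁ = 1, q₋₁ = 0):
  k = 0: a₀ = 4; p₀/q₀ = 4/1; p₀² − 20·q₀² = 16 − 20 = -4.
  k = 1: m = 4, d = 4, a = ⌊(4 + 4)/4⌋ = 2; p/q = (2·4 + 1)/(2·1 + 0) = 9/2; p² − 20·q² = 81 − 80 = 1.
  The first convergent with p² − 20·q² = 1 gives the fundamental solution (x₁, y₁) = (9, 2).
Step 2: Apply the recurrence (x_{n+1}, y_{n+1}) = (x₁x_n + 20y₁y_n, x₁y_n + y₁x_n) repeatedly.
  From (x_1, y_1) = (9, 2): x_2 = 9·9 + 20·2·2 = 161; y_2 = 9·2 + 2·9 = 36.
  From (x_2, y_2) = (161, 36): x_3 = 9·161 + 20·2·36 = 2889; y_3 = 9·36 + 2·161 = 646.
  From (x_3, y_3) = (2889, 646): x_4 = 9·2889 + 20·2·646 = 51841; y_4 = 9·646 + 2·2889 = 11592.
  From (x_4, y_4) = (51841, 11592): x_5 = 9·51841 + 20·2·11592 = 930249; y_5 = 9·11592 + 2·51841 = 208010.
Step 3: Verify x_5² - 20·y_5² = 865363202001 - 865363202000 = 1 (should be 1). ✓

(x_1, y_1) = (9, 2); (x_5, y_5) = (930249, 208010).


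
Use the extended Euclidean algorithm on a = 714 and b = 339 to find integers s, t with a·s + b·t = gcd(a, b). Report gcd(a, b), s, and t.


Euclidean algorithm on (714, 339) — divide until remainder is 0:
  714 = 2 · 339 + 36
  339 = 9 · 36 + 15
  36 = 2 · 15 + 6
  15 = 2 · 6 + 3
  6 = 2 · 3 + 0
gcd(714, 339) = 3.
Track Bezout coefficients alongside the remainders: start with r₀ = 714 = a·1 + b·0 (s = 1, t = 0) and r₁ = 339 = a·0 + b·1 (s = 0, t = 1); each new remainder r_{k+1} = r_{k-1} − q_k·r_k inherits s_{k+1} = s_{k-1} − q_k·s_k, t_{k+1} = t_{k-1} − q_k·t_k, so r_k = a·s_k + b·t_k at every step:
  q = 2: r = 36, s = 1 − 2·0 = 1, t = 0 − 2·1 = -2  (check: 714·1 + 339·(-2) = 36)
  q = 9: r = 15, s = 0 − 9·1 = -9, t = 1 − 9·(-2) = 19  (check: 714·(-9) + 339·19 = 15)
  q = 2: r = 6, s = 1 − 2·(-9) = 19, t = -2 − 2·19 = -40  (check: 714·19 + 339·(-40) = 6)
  q = 2: r = 3, s = -9 − 2·19 = -47, t = 19 − 2·(-40) = 99  (check: 714·(-47) + 339·99 = 3)
The row with r = 3 (the gcd) gives the Bezout coefficients s = -47, t = 99.
Result: 714 · (-47) + 339 · (99) = 3.

gcd(714, 339) = 3; s = -47, t = 99 (check: 714·(-47) + 339·99 = 3).


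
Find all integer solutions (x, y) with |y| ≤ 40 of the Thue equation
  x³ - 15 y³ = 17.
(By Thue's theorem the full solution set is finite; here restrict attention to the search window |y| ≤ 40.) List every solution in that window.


The equation is x³ - 15y³ = 17. For fixed y, x³ = 15·y³ + 17, so a solution requires the RHS to be a perfect cube.
Strategy: iterate y from -40 to 40, compute RHS = 15·y³ + 17, and check whether it is a (positive or negative) perfect cube.
Check small values of y:
  y = 0: RHS = 17 is not a perfect cube.
  y = 1: RHS = 32 is not a perfect cube.
  y = -1: RHS = 2 is not a perfect cube.
  y = 2: RHS = 137 is not a perfect cube.
  y = -2: RHS = -103 is not a perfect cube.
  y = 3: RHS = 422 is not a perfect cube.
  y = -3: RHS = -388 is not a perfect cube.
Continuing the search up to |y| = 40 finds no solutions either.
No (x, y) in the scanned range satisfies the equation.

No integer solutions with |y| ≤ 40.


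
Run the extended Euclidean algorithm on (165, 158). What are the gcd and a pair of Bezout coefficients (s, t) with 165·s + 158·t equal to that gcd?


Euclidean algorithm on (165, 158) — divide until remainder is 0:
  165 = 1 · 158 + 7
  158 = 22 · 7 + 4
  7 = 1 · 4 + 3
  4 = 1 · 3 + 1
  3 = 3 · 1 + 0
gcd(165, 158) = 1.
Track Bezout coefficients alongside the remainders: start with r₀ = 165 = a·1 + b·0 (s = 1, t = 0) and r₁ = 158 = a·0 + b·1 (s = 0, t = 1); each new remainder r_{k+1} = r_{k-1} − q_k·r_k inherits s_{k+1} = s_{k-1} − q_k·s_k, t_{k+1} = t_{k-1} − q_k·t_k, so r_k = a·s_k + b·t_k at every step:
  q = 1: r = 7, s = 1 − 1·0 = 1, t = 0 − 1·1 = -1  (check: 165·1 + 158·(-1) = 7)
  q = 22: r = 4, s = 0 − 22·1 = -22, t = 1 − 22·(-1) = 23  (check: 165·(-22) + 158·23 = 4)
  q = 1: r = 3, s = 1 − 1·(-22) = 23, t = -1 − 1·23 = -24  (check: 165·23 + 158·(-24) = 3)
  q = 1: r = 1, s = -22 − 1·23 = -45, t = 23 − 1·(-24) = 47  (check: 165·(-45) + 158·47 = 1)
The row with r = 1 (the gcd) gives the Bezout coefficients s = -45, t = 47.
Result: 165 · (-45) + 158 · (47) = 1.

gcd(165, 158) = 1; s = -45, t = 47 (check: 165·(-45) + 158·47 = 1).


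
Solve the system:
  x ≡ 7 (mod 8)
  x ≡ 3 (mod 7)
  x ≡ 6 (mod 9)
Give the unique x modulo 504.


Moduli 8, 7, 9 are pairwise coprime; by CRT there is a unique solution modulo M = 8 · 7 · 9 = 504.
Solve pairwise, accumulating the modulus:
  Start with x ≡ 7 (mod 8).
  Combine with x ≡ 3 (mod 7): since gcd(8, 7) = 1, we get a unique residue mod 56.
    Write x = 7 + 8·t and substitute into x ≡ 3 (mod 7): 8·t ≡ 3 − 7 = -4 (mod 7).
    Reduce coefficients mod 7: 1·t ≡ 3 (mod 7).
    So t ≡ 3 (mod 7).
    Then x = 7 + 8·3 = 31, valid modulo lcm(8, 7) = 56: x ≡ 31 (mod 56).
  Combine with x ≡ 6 (mod 9): since gcd(56, 9) = 1, we get a unique residue mod 504.
    Write x = 31 + 56·t and substitute into x ≡ 6 (mod 9): 56·t ≡ 6 − 31 = -25 (mod 9).
    Reduce coefficients mod 9: 2·t ≡ 2 (mod 9).
    The inverse of 2 mod 9 is 5 (since 2·5 = 10 = 1·9 + 1), so t ≡ 5·2 = 10 ≡ 1 (mod 9).
    Then x = 31 + 56·1 = 87, valid modulo lcm(56, 9) = 504: x ≡ 87 (mod 504).
Verify: 87 mod 8 = 7 ✓, 87 mod 7 = 3 ✓, 87 mod 9 = 6 ✓.

x ≡ 87 (mod 504).


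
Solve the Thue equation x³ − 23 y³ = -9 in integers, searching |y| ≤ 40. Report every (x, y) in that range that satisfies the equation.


The equation is x³ - 23y³ = -9. For fixed y, x³ = 23·y³ − 9, so a solution requires the RHS to be a perfect cube.
Strategy: iterate y from -40 to 40, compute RHS = 23·y³ − 9, and check whether it is a (positive or negative) perfect cube.
Check small values of y:
  y = 0: RHS = -9 is not a perfect cube.
  y = 1: RHS = 14 is not a perfect cube.
  y = -1: RHS = -32 is not a perfect cube.
  y = 2: RHS = 175 is not a perfect cube.
  y = -2: RHS = -193 is not a perfect cube.
  y = 3: RHS = 612 is not a perfect cube.
  y = -3: RHS = -630 is not a perfect cube.
Continuing the search up to |y| = 40 finds no solutions either.
No (x, y) in the scanned range satisfies the equation.

No integer solutions with |y| ≤ 40.


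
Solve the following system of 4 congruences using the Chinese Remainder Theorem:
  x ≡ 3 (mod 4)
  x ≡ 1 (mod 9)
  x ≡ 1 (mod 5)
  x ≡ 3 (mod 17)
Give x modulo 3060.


Product of moduli M = 4 · 9 · 5 · 17 = 3060.
Merge one congruence at a time:
  Start: x ≡ 3 (mod 4).
  Combine with x ≡ 1 (mod 9); new modulus lcm = 36.
    Write x = 3 + 4·t and substitute into x ≡ 1 (mod 9): 4·t ≡ 1 − 3 = -2 (mod 9).
    Reduce coefficients mod 9: 4·t ≡ 7 (mod 9).
    The inverse of 4 mod 9 is 7 (since 4·7 = 28 = 3·9 + 1), so t ≡ 7·7 = 49 ≡ 4 (mod 9).
    Then x = 3 + 4·4 = 19, valid modulo lcm(4, 9) = 36: x ≡ 19 (mod 36).
  Combine with x ≡ 1 (mod 5); new modulus lcm = 180.
    Write x = 19 + 36·t and substitute into x ≡ 1 (mod 5): 36·t ≡ 1 − 19 = -18 (mod 5).
    Reduce coefficients mod 5: 1·t ≡ 2 (mod 5).
    So t ≡ 2 (mod 5).
    Then x = 19 + 36·2 = 91, valid modulo lcm(36, 5) = 180: x ≡ 91 (mod 180).
  Combine with x ≡ 3 (mod 17); new modulus lcm = 3060.
    Write x = 91 + 180·t and substitute into x ≡ 3 (mod 17): 180·t ≡ 3 − 91 = -88 (mod 17).
    Reduce coefficients mod 17: 10·t ≡ 14 (mod 17).
    The inverse of 10 mod 17 is 12 (since 10·12 = 120 = 7·17 + 1), so t ≡ 12·14 = 168 ≡ 15 (mod 17).
    Then x = 91 + 180·15 = 2791, valid modulo lcm(180, 17) = 3060: x ≡ 2791 (mod 3060).
Verify against each original: 2791 mod 4 = 3, 2791 mod 9 = 1, 2791 mod 5 = 1, 2791 mod 17 = 3.

x ≡ 2791 (mod 3060).


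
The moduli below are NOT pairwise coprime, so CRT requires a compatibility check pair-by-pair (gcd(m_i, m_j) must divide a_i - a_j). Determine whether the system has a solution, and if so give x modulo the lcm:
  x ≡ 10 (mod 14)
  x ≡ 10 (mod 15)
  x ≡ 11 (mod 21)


Moduli 14, 15, 21 are not pairwise coprime, so CRT works modulo lcm(m_i) when all pairwise compatibility conditions hold.
Pairwise compatibility: gcd(m_i, m_j) must divide a_i - a_j for every pair.
Merge one congruence at a time:
  Start: x ≡ 10 (mod 14).
  Combine with x ≡ 10 (mod 15): gcd(14, 15) = 1; 10 - 10 = 0, which IS divisible by 1, so compatible.
    Write x = 10 + 14·t and substitute into x ≡ 10 (mod 15): 14·t ≡ 10 − 10 = 0 (mod 15).
    The inverse of 14 mod 15 is 14 (since 14·14 = 196 = 13·15 + 1), so t ≡ 14·0 = 0 ≡ 0 (mod 15).
    Then x = 10 + 14·0 = 10, valid modulo lcm(14, 15) = 210: x ≡ 10 (mod 210).
  Combine with x ≡ 11 (mod 21): gcd(210, 21) = 21, and 11 - 10 = 1 is NOT divisible by 21.
    ⇒ system is inconsistent (no integer solution).

No solution (the system is inconsistent).


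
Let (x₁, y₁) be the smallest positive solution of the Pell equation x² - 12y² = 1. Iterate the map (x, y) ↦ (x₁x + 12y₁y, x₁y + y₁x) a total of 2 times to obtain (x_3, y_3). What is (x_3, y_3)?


Step 1: Find the fundamental solution (x₁, y₁) of x² - 12y² = 1.
  Expand √12 as a continued fraction. a₀ = ⌊√12⌋ = 3; iterate m_{k+1} = d_k·a_k − m_k, d_{k+1} = (12 − m_{k+1}²)/d_k, a_{k+1} = ⌊(a₀ + m_{k+1})/d_{k+1}⌋ (starting m₀ = 0, d₀ = 1), with convergents p_k = a_k·p_{k-1} + p_{k-2}, q_k = a_k·q_{k-1} + q_{k-2} (p₋₁ = 1, q₋₁ = 0):
  k = 0: a₀ = 3; p₀/q₀ = 3/1; p₀² − 12·q₀² = 9 − 12 = -3.
  k = 1: m = 3, d = 3, a = ⌊(3 + 3)/3⌋ = 2; p/q = (2·3 + 1)/(2·1 + 0) = 7/2; p² − 12·q² = 49 − 48 = 1.
  The first convergent with p² − 12·q² = 1 gives the fundamental solution (x₁, y₁) = (7, 2).
Step 2: Apply the recurrence (x_{n+1}, y_{n+1}) = (x₁x_n + 12y₁y_n, x₁y_n + y₁x_n) repeatedly.
  From (x_1, y_1) = (7, 2): x_2 = 7·7 + 12·2·2 = 97; y_2 = 7·2 + 2·7 = 28.
  From (x_2, y_2) = (97, 28): x_3 = 7·97 + 12·2·28 = 1351; y_3 = 7·28 + 2·97 = 390.
Step 3: Verify x_3² - 12·y_3² = 1825201 - 1825200 = 1 (should be 1). ✓

(x_1, y_1) = (7, 2); (x_3, y_3) = (1351, 390).


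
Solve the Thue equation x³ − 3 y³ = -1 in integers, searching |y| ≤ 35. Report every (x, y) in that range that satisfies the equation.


The equation is x³ - 3y³ = -1. For fixed y, x³ = 3·y³ − 1, so a solution requires the RHS to be a perfect cube.
Strategy: iterate y from -35 to 35, compute RHS = 3·y³ − 1, and check whether it is a (positive or negative) perfect cube.
Check small values of y:
  y = 0: RHS = -1 = (-1)³ ⇒ x = -1 works.
  y = 1: RHS = 2 is not a perfect cube.
  y = -1: RHS = -4 is not a perfect cube.
  y = 2: RHS = 23 is not a perfect cube.
  y = -2: RHS = -25 is not a perfect cube.
  y = 3: RHS = 80 is not a perfect cube.
  y = -3: RHS = -82 is not a perfect cube.
Continuing the search up to |y| = 35 finds no further solutions beyond those listed.
Collected solutions: (-1, 0).

Solutions (with |y| ≤ 35): (-1, 0).


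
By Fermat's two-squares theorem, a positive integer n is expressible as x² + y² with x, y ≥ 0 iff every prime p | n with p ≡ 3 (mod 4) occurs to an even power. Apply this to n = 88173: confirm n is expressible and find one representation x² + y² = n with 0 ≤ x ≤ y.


Step 1: Factor n = 88173 = 3^2 · 97 · 101.
Step 2: Check the mod-4 condition on each prime factor: 3 ≡ 3 (mod 4), exponent 2 (must be even); 97 ≡ 1 (mod 4), exponent 1; 101 ≡ 1 (mod 4), exponent 1.
All primes ≡ 3 (mod 4) appear to even exponent (or don't appear), so by the two-squares theorem n IS expressible as a sum of two squares.
Step 3: Build a representation. Group n = k² · m with k = 3 and m = 97 · 101 = 9797 (a product of primes ≡ 1 (mod 4)); a representation of m scales to one of n via (k·x)² + (k·y)² = k²(x² + y²). Each prime p ≡ 1 (mod 4) is itself a sum of two squares; find a² by testing p − a² for a perfect square:
  97: 97 − 1² = 96, 97 − 2² = 93, 97 − 3² = 88, 97 − 4² = 81 = 9² ⇒ 97 = 4² + 9².
  101: 101 − 1² = 100 = 10² ⇒ 101 = 1² + 10².
  Combine using the Brahmagupta–Fibonacci identity (a² + b²)(c² + d²) = (ac − bd)² + (ad + bc)² = (ac + bd)² + (ad − bc)²:
  97 · 101 = 9797: from (4² + 9²)(1² + 10²), take (4·1 − 9·10, 4·10 + 9·1) = (4 − 90, 40 + 9) = (-86, 49); dropping signs (only squares matter) gives (86, 49); check 86² + 49² = 7396 + 2401 = 9797 ✓.
  Scale by k = 3: (3·86, 3·49) = (258, 147).
Step 4: Order so x ≤ y and verify: 147² + 258² = 21609 + 66564 = 88173 = n. ✓

n = 88173 = 147² + 258² (one valid representation with x ≤ y).


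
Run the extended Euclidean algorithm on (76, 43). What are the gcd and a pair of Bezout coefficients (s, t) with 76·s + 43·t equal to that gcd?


Euclidean algorithm on (76, 43) — divide until remainder is 0:
  76 = 1 · 43 + 33
  43 = 1 · 33 + 10
  33 = 3 · 10 + 3
  10 = 3 · 3 + 1
  3 = 3 · 1 + 0
gcd(76, 43) = 1.
Track Bezout coefficients alongside the remainders: start with r₀ = 76 = a·1 + b·0 (s = 1, t = 0) and r₁ = 43 = a·0 + b·1 (s = 0, t = 1); each new remainder r_{k+1} = r_{k-1} − q_k·r_k inherits s_{k+1} = s_{k-1} − q_k·s_k, t_{k+1} = t_{k-1} − q_k·t_k, so r_k = a·s_k + b·t_k at every step:
  q = 1: r = 33, s = 1 − 1·0 = 1, t = 0 − 1·1 = -1  (check: 76·1 + 43·(-1) = 33)
  q = 1: r = 10, s = 0 − 1·1 = -1, t = 1 − 1·(-1) = 2  (check: 76·(-1) + 43·2 = 10)
  q = 3: r = 3, s = 1 − 3·(-1) = 4, t = -1 − 3·2 = -7  (check: 76·4 + 43·(-7) = 3)
  q = 3: r = 1, s = -1 − 3·4 = -13, t = 2 − 3·(-7) = 23  (check: 76·(-13) + 43·23 = 1)
The row with r = 1 (the gcd) gives the Bezout coefficients s = -13, t = 23.
Result: 76 · (-13) + 43 · (23) = 1.

gcd(76, 43) = 1; s = -13, t = 23 (check: 76·(-13) + 43·23 = 1).


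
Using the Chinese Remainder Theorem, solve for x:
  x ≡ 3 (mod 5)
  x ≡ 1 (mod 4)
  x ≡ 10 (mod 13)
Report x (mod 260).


Moduli 5, 4, 13 are pairwise coprime; by CRT there is a unique solution modulo M = 5 · 4 · 13 = 260.
Solve pairwise, accumulating the modulus:
  Start with x ≡ 3 (mod 5).
  Combine with x ≡ 1 (mod 4): since gcd(5, 4) = 1, we get a unique residue mod 20.
    Write x = 3 + 5·t and substitute into x ≡ 1 (mod 4): 5·t ≡ 1 − 3 = -2 (mod 4).
    Reduce coefficients mod 4: 1·t ≡ 2 (mod 4).
    So t ≡ 2 (mod 4).
    Then x = 3 + 5·2 = 13, valid modulo lcm(5, 4) = 20: x ≡ 13 (mod 20).
  Combine with x ≡ 10 (mod 13): since gcd(20, 13) = 1, we get a unique residue mod 260.
    Write x = 13 + 20·t and substitute into x ≡ 10 (mod 13): 20·t ≡ 10 − 13 = -3 (mod 13).
    Reduce coefficients mod 13: 7·t ≡ 10 (mod 13).
    The inverse of 7 mod 13 is 2 (since 7·2 = 14 = 1·13 + 1), so t ≡ 2·10 = 20 ≡ 7 (mod 13).
    Then x = 13 + 20·7 = 153, valid modulo lcm(20, 13) = 260: x ≡ 153 (mod 260).
Verify: 153 mod 5 = 3 ✓, 153 mod 4 = 1 ✓, 153 mod 13 = 10 ✓.

x ≡ 153 (mod 260).


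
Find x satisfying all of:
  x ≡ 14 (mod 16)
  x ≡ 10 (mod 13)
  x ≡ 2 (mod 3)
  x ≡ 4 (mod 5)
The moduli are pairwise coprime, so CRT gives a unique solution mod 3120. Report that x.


Product of moduli M = 16 · 13 · 3 · 5 = 3120.
Merge one congruence at a time:
  Start: x ≡ 14 (mod 16).
  Combine with x ≡ 10 (mod 13); new modulus lcm = 208.
    Write x = 14 + 16·t and substitute into x ≡ 10 (mod 13): 16·t ≡ 10 − 14 = -4 (mod 13).
    Reduce coefficients mod 13: 3·t ≡ 9 (mod 13).
    The inverse of 3 mod 13 is 9 (since 3·9 = 27 = 2·13 + 1), so t ≡ 9·9 = 81 ≡ 3 (mod 13).
    Then x = 14 + 16·3 = 62, valid modulo lcm(16, 13) = 208: x ≡ 62 (mod 208).
  Combine with x ≡ 2 (mod 3); new modulus lcm = 624.
    Write x = 62 + 208·t and substitute into x ≡ 2 (mod 3): 208·t ≡ 2 − 62 = -60 (mod 3).
    Reduce coefficients mod 3: 1·t ≡ 0 (mod 3).
    So t ≡ 0 (mod 3).
    Then x = 62 + 208·0 = 62, valid modulo lcm(208, 3) = 624: x ≡ 62 (mod 624).
  Combine with x ≡ 4 (mod 5); new modulus lcm = 3120.
    Write x = 62 + 624·t and substitute into x ≡ 4 (mod 5): 624·t ≡ 4 − 62 = -58 (mod 5).
    Reduce coefficients mod 5: 4·t ≡ 2 (mod 5).
    The inverse of 4 mod 5 is 4 (since 4·4 = 16 = 3·5 + 1), so t ≡ 4·2 = 8 ≡ 3 (mod 5).
    Then x = 62 + 624·3 = 1934, valid modulo lcm(624, 5) = 3120: x ≡ 1934 (mod 3120).
Verify against each original: 1934 mod 16 = 14, 1934 mod 13 = 10, 1934 mod 3 = 2, 1934 mod 5 = 4.

x ≡ 1934 (mod 3120).


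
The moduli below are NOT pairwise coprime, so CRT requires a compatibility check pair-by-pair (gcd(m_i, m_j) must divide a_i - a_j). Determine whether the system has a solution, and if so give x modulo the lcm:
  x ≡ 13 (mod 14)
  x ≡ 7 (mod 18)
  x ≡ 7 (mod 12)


Moduli 14, 18, 12 are not pairwise coprime, so CRT works modulo lcm(m_i) when all pairwise compatibility conditions hold.
Pairwise compatibility: gcd(m_i, m_j) must divide a_i - a_j for every pair.
Merge one congruence at a time:
  Start: x ≡ 13 (mod 14).
  Combine with x ≡ 7 (mod 18): gcd(14, 18) = 2; 7 - 13 = -6, which IS divisible by 2, so compatible.
    Write x = 13 + 14·t and substitute into x ≡ 7 (mod 18): 14·t ≡ 7 − 13 = -6 (mod 18).
    Divide the congruence (and modulus) by g = 2: 7·t ≡ -3 (mod 9).
    Reduce coefficients mod 9: 7·t ≡ 6 (mod 9).
    The inverse of 7 mod 9 is 4 (since 7·4 = 28 = 3·9 + 1), so t ≡ 4·6 = 24 ≡ 6 (mod 9).
    Then x = 13 + 14·6 = 97, valid modulo lcm(14, 18) = 126: x ≡ 97 (mod 126).
  Combine with x ≡ 7 (mod 12): gcd(126, 12) = 6; 7 - 97 = -90, which IS divisible by 6, so compatible.
    Write x = 97 + 126·t and substitute into x ≡ 7 (mod 12): 126·t ≡ 7 − 97 = -90 (mod 12).
    Divide the congruence (and modulus) by g = 6: 21·t ≡ -15 (mod 2).
    Reduce coefficients mod 2: 1·t ≡ 1 (mod 2).
    So t ≡ 1 (mod 2).
    Then x = 97 + 126·1 = 223, valid modulo lcm(126, 12) = 252: x ≡ 223 (mod 252).
Verify: 223 mod 14 = 13, 223 mod 18 = 7, 223 mod 12 = 7.

x ≡ 223 (mod 252).


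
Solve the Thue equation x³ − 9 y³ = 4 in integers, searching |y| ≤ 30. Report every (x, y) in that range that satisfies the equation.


The equation is x³ - 9y³ = 4. For fixed y, x³ = 9·y³ + 4, so a solution requires the RHS to be a perfect cube.
Strategy: iterate y from -30 to 30, compute RHS = 9·y³ + 4, and check whether it is a (positive or negative) perfect cube.
Check small values of y:
  y = 0: RHS = 4 is not a perfect cube.
  y = 1: RHS = 13 is not a perfect cube.
  y = -1: RHS = -5 is not a perfect cube.
  y = 2: RHS = 76 is not a perfect cube.
  y = -2: RHS = -68 is not a perfect cube.
  y = 3: RHS = 247 is not a perfect cube.
  y = -3: RHS = -239 is not a perfect cube.
Continuing the search up to |y| = 30 finds no solutions either.
No (x, y) in the scanned range satisfies the equation.

No integer solutions with |y| ≤ 30.


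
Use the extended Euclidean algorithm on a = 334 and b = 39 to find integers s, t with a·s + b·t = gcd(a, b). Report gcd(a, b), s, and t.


Euclidean algorithm on (334, 39) — divide until remainder is 0:
  334 = 8 · 39 + 22
  39 = 1 · 22 + 17
  22 = 1 · 17 + 5
  17 = 3 · 5 + 2
  5 = 2 · 2 + 1
  2 = 2 · 1 + 0
gcd(334, 39) = 1.
Track Bezout coefficients alongside the remainders: start with r₀ = 334 = a·1 + b·0 (s = 1, t = 0) and r₁ = 39 = a·0 + b·1 (s = 0, t = 1); each new remainder r_{k+1} = r_{k-1} − q_k·r_k inherits s_{k+1} = s_{k-1} − q_k·s_k, t_{k+1} = t_{k-1} − q_k·t_k, so r_k = a·s_k + b·t_k at every step:
  q = 8: r = 22, s = 1 − 8·0 = 1, t = 0 − 8·1 = -8  (check: 334·1 + 39·(-8) = 22)
  q = 1: r = 17, s = 0 − 1·1 = -1, t = 1 − 1·(-8) = 9  (check: 334·(-1) + 39·9 = 17)
  q = 1: r = 5, s = 1 − 1·(-1) = 2, t = -8 − 1·9 = -17  (check: 334·2 + 39·(-17) = 5)
  q = 3: r = 2, s = -1 − 3·2 = -7, t = 9 − 3·(-17) = 60  (check: 334·(-7) + 39·60 = 2)
  q = 2: r = 1, s = 2 − 2·(-7) = 16, t = -17 − 2·60 = -137  (check: 334·16 + 39·(-137) = 1)
The row with r = 1 (the gcd) gives the Bezout coefficients s = 16, t = -137.
Result: 334 · (16) + 39 · (-137) = 1.

gcd(334, 39) = 1; s = 16, t = -137 (check: 334·16 + 39·(-137) = 1).


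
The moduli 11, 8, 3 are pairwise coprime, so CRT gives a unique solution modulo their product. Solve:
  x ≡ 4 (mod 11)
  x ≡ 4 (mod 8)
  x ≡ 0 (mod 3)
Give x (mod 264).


Moduli 11, 8, 3 are pairwise coprime; by CRT there is a unique solution modulo M = 11 · 8 · 3 = 264.
Solve pairwise, accumulating the modulus:
  Start with x ≡ 4 (mod 11).
  Combine with x ≡ 4 (mod 8): since gcd(11, 8) = 1, we get a unique residue mod 88.
    Write x = 4 + 11·t and substitute into x ≡ 4 (mod 8): 11·t ≡ 4 − 4 = 0 (mod 8).
    Reduce coefficients mod 8: 3·t ≡ 0 (mod 8).
    The inverse of 3 mod 8 is 3 (since 3·3 = 9 = 1·8 + 1), so t ≡ 3·0 = 0 ≡ 0 (mod 8).
    Then x = 4 + 11·0 = 4, valid modulo lcm(11, 8) = 88: x ≡ 4 (mod 88).
  Combine with x ≡ 0 (mod 3): since gcd(88, 3) = 1, we get a unique residue mod 264.
    Write x = 4 + 88·t and substitute into x ≡ 0 (mod 3): 88·t ≡ 0 − 4 = -4 (mod 3).
    Reduce coefficients mod 3: 1·t ≡ 2 (mod 3).
    So t ≡ 2 (mod 3).
    Then x = 4 + 88·2 = 180, valid modulo lcm(88, 3) = 264: x ≡ 180 (mod 264).
Verify: 180 mod 11 = 4 ✓, 180 mod 8 = 4 ✓, 180 mod 3 = 0 ✓.

x ≡ 180 (mod 264).


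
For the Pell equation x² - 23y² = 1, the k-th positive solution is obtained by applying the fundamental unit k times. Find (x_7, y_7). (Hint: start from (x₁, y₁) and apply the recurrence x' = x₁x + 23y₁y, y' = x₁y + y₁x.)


Step 1: Find the fundamental solution (x₁, y₁) of x² - 23y² = 1.
  Expand √23 as a continued fraction. a₀ = ⌊√23⌋ = 4; iterate m_{k+1} = d_k·a_k − m_k, d_{k+1} = (23 − m_{k+1}²)/d_k, a_{k+1} = ⌊(a₀ + m_{k+1})/d_{k+1}⌋ (starting m₀ = 0, d₀ = 1), with convergents p_k = a_k·p_{k-1} + p_{k-2}, q_k = a_k·q_{k-1} + q_{k-2} (p₋₁ = 1, q₋₁ = 0):
  k = 0: a₀ = 4; p₀/q₀ = 4/1; p₀² − 23·q₀² = 16 − 23 = -7.
  k = 1: m = 4, d = 7, a = ⌊(4 + 4)/7⌋ = 1; p/q = (1·4 + 1)/(1·1 + 0) = 5/1; p² − 23·q² = 25 − 23 = 2.
  k = 2: m = 3, d = 2, a = ⌊(4 + 3)/2⌋ = 3; p/q = (3·5 + 4)/(3·1 + 1) = 19/4; p² − 23·q² = 361 − 368 = -7.
  k = 3: m = 3, d = 7, a = ⌊(4 + 3)/7⌋ = 1; p/q = (1·19 + 5)/(1·4 + 1) = 24/5; p² − 23·q² = 576 − 575 = 1.
  The first convergent with p² − 23·q² = 1 gives the fundamental solution (x₁, y₁) = (24, 5).
Step 2: Apply the recurrence (x_{n+1}, y_{n+1}) = (x₁x_n + 23y₁y_n, x₁y_n + y₁x_n) repeatedly.
  From (x_1, y_1) = (24, 5): x_2 = 24·24 + 23·5·5 = 1151; y_2 = 24·5 + 5·24 = 240.
  From (x_2, y_2) = (1151, 240): x_3 = 24·1151 + 23·5·240 = 55224; y_3 = 24·240 + 5·1151 = 11515.
  From (x_3, y_3) = (55224, 11515): x_4 = 24·55224 + 23·5·11515 = 2649601; y_4 = 24·11515 + 5·55224 = 552480.
  From (x_4, y_4) = (2649601, 552480): x_5 = 24·2649601 + 23·5·552480 = 127125624; y_5 = 24·552480 + 5·2649601 = 26507525.
  From (x_5, y_5) = (127125624, 26507525): x_6 = 24·127125624 + 23·5·26507525 = 6099380351; y_6 = 24·26507525 + 5·127125624 = 1271808720.
  From (x_6, y_6) = (6099380351, 1271808720): x_7 = 24·6099380351 + 23·5·1271808720 = 292643131224; y_7 = 24·1271808720 + 5·6099380351 = 61020311035.
Step 3: Verify x_7² - 23·y_7² = 85640002252587283738176 - 85640002252587283738175 = 1 (should be 1). ✓

(x_1, y_1) = (24, 5); (x_7, y_7) = (292643131224, 61020311035).


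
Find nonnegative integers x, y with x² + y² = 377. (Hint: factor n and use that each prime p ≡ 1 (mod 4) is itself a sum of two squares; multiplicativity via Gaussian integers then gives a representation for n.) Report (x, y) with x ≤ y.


Step 1: Factor n = 377 = 13 · 29.
Step 2: Check the mod-4 condition on each prime factor: 13 ≡ 1 (mod 4), exponent 1; 29 ≡ 1 (mod 4), exponent 1.
All primes ≡ 3 (mod 4) appear to even exponent (or don't appear), so by the two-squares theorem n IS expressible as a sum of two squares.
Step 3: Build a representation. Here n = 13 · 29 is a product of primes ≡ 1 (mod 4). Each prime p ≡ 1 (mod 4) is itself a sum of two squares; find a² by testing p − a² for a perfect square:
  13: 13 − 1² = 12, 13 − 2² = 9 = 3² ⇒ 13 = 2² + 3².
  29: 29 − 1² = 28, 29 − 2² = 25 = 5² ⇒ 29 = 2² + 5².
  Combine using the Brahmagupta–Fibonacci identity (a² + b²)(c² + d²) = (ac − bd)² + (ad + bc)² = (ac + bd)² + (ad − bc)²:
  13 · 29 = 377: from (2² + 3²)(2² + 5²), take (2·2 − 3·5, 2·5 + 3·2) = (4 − 15, 10 + 6) = (-11, 16); dropping signs (only squares matter) gives (11, 16); check 11² + 16² = 121 + 256 = 377 ✓.
Step 4: Order so x ≤ y and verify: 11² + 16² = 121 + 256 = 377 = n. ✓

n = 377 = 11² + 16² (one valid representation with x ≤ y).


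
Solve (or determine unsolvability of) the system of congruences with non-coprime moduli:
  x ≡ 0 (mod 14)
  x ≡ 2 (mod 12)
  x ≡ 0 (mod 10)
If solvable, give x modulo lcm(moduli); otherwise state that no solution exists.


Moduli 14, 12, 10 are not pairwise coprime, so CRT works modulo lcm(m_i) when all pairwise compatibility conditions hold.
Pairwise compatibility: gcd(m_i, m_j) must divide a_i - a_j for every pair.
Merge one congruence at a time:
  Start: x ≡ 0 (mod 14).
  Combine with x ≡ 2 (mod 12): gcd(14, 12) = 2; 2 - 0 = 2, which IS divisible by 2, so compatible.
    Write x = 0 + 14·t and substitute into x ≡ 2 (mod 12): 14·t ≡ 2 − 0 = 2 (mod 12).
    Divide the congruence (and modulus) by g = 2: 7·t ≡ 1 (mod 6).
    Reduce coefficients mod 6: 1·t ≡ 1 (mod 6).
    So t ≡ 1 (mod 6).
    Then x = 0 + 14·1 = 14, valid modulo lcm(14, 12) = 84: x ≡ 14 (mod 84).
  Combine with x ≡ 0 (mod 10): gcd(84, 10) = 2; 0 - 14 = -14, which IS divisible by 2, so compatible.
    Write x = 14 + 84·t and substitute into x ≡ 0 (mod 10): 84·t ≡ 0 − 14 = -14 (mod 10).
    Divide the congruence (and modulus) by g = 2: 42·t ≡ -7 (mod 5).
    Reduce coefficients mod 5: 2·t ≡ 3 (mod 5).
    The inverse of 2 mod 5 is 3 (since 2·3 = 6 = 1·5 + 1), so t ≡ 3·3 = 9 ≡ 4 (mod 5).
    Then x = 14 + 84·4 = 350, valid modulo lcm(84, 10) = 420: x ≡ 350 (mod 420).
Verify: 350 mod 14 = 0, 350 mod 12 = 2, 350 mod 10 = 0.

x ≡ 350 (mod 420).


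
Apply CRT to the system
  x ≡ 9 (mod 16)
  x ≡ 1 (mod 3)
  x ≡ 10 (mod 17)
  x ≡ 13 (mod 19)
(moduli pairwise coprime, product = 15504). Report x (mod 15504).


Product of moduli M = 16 · 3 · 17 · 19 = 15504.
Merge one congruence at a time:
  Start: x ≡ 9 (mod 16).
  Combine with x ≡ 1 (mod 3); new modulus lcm = 48.
    Write x = 9 + 16·t and substitute into x ≡ 1 (mod 3): 16·t ≡ 1 − 9 = -8 (mod 3).
    Reduce coefficients mod 3: 1·t ≡ 1 (mod 3).
    So t ≡ 1 (mod 3).
    Then x = 9 + 16·1 = 25, valid modulo lcm(16, 3) = 48: x ≡ 25 (mod 48).
  Combine with x ≡ 10 (mod 17); new modulus lcm = 816.
    Write x = 25 + 48·t and substitute into x ≡ 10 (mod 17): 48·t ≡ 10 − 25 = -15 (mod 17).
    Reduce coefficients mod 17: 14·t ≡ 2 (mod 17).
    The inverse of 14 mod 17 is 11 (since 14·11 = 154 = 9·17 + 1), so t ≡ 11·2 = 22 ≡ 5 (mod 17).
    Then x = 25 + 48·5 = 265, valid modulo lcm(48, 17) = 816: x ≡ 265 (mod 816).
  Combine with x ≡ 13 (mod 19); new modulus lcm = 15504.
    Write x = 265 + 816·t and substitute into x ≡ 13 (mod 19): 816·t ≡ 13 − 265 = -252 (mod 19).
    Reduce coefficients mod 19: 18·t ≡ 14 (mod 19).
    The inverse of 18 mod 19 is 18 (since 18·18 = 324 = 17·19 + 1), so t ≡ 18·14 = 252 ≡ 5 (mod 19).
    Then x = 265 + 816·5 = 4345, valid modulo lcm(816, 19) = 15504: x ≡ 4345 (mod 15504).
Verify against each original: 4345 mod 16 = 9, 4345 mod 3 = 1, 4345 mod 17 = 10, 4345 mod 19 = 13.

x ≡ 4345 (mod 15504).


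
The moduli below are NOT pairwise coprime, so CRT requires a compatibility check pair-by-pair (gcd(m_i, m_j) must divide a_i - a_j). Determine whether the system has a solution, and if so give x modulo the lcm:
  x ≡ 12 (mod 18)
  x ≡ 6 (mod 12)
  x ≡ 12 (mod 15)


Moduli 18, 12, 15 are not pairwise coprime, so CRT works modulo lcm(m_i) when all pairwise compatibility conditions hold.
Pairwise compatibility: gcd(m_i, m_j) must divide a_i - a_j for every pair.
Merge one congruence at a time:
  Start: x ≡ 12 (mod 18).
  Combine with x ≡ 6 (mod 12): gcd(18, 12) = 6; 6 - 12 = -6, which IS divisible by 6, so compatible.
    Write x = 12 + 18·t and substitute into x ≡ 6 (mod 12): 18·t ≡ 6 − 12 = -6 (mod 12).
    Divide the congruence (and modulus) by g = 6: 3·t ≡ -1 (mod 2).
    Reduce coefficients mod 2: 1·t ≡ 1 (mod 2).
    So t ≡ 1 (mod 2).
    Then x = 12 + 18·1 = 30, valid modulo lcm(18, 12) = 36: x ≡ 30 (mod 36).
  Combine with x ≡ 12 (mod 15): gcd(36, 15) = 3; 12 - 30 = -18, which IS divisible by 3, so compatible.
    Write x = 30 + 36·t and substitute into x ≡ 12 (mod 15): 36·t ≡ 12 − 30 = -18 (mod 15).
    Divide the congruence (and modulus) by g = 3: 12·t ≡ -6 (mod 5).
    Reduce coefficients mod 5: 2·t ≡ 4 (mod 5).
    The inverse of 2 mod 5 is 3 (since 2·3 = 6 = 1·5 + 1), so t ≡ 3·4 = 12 ≡ 2 (mod 5).
    Then x = 30 + 36·2 = 102, valid modulo lcm(36, 15) = 180: x ≡ 102 (mod 180).
Verify: 102 mod 18 = 12, 102 mod 12 = 6, 102 mod 15 = 12.

x ≡ 102 (mod 180).
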